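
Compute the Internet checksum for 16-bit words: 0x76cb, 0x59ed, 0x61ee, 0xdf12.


Sum all words (with carry folding):
+ 0x76cb = 0x76cb
+ 0x59ed = 0xd0b8
+ 0x61ee = 0x32a7
+ 0xdf12 = 0x11ba
One's complement: ~0x11ba
Checksum = 0xee45


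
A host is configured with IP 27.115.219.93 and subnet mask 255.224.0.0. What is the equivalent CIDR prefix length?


Binary: 11111111.11100000.00000000.00000000
Count leading 1s
Prefix: /11


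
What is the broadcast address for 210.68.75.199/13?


Network: 210.64.0.0/13
Host bits = 19
Set all host bits to 1:
Broadcast: 210.71.255.255


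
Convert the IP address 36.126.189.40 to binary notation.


36 = 00100100
126 = 01111110
189 = 10111101
40 = 00101000
Binary: 00100100.01111110.10111101.00101000


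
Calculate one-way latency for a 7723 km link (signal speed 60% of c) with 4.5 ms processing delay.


Speed = 0.6 * 3e5 km/s = 180000 km/s
Propagation delay = 7723 / 180000 = 0.0429 s = 42.9056 ms
Processing delay = 4.5 ms
Total one-way latency = 47.4056 ms


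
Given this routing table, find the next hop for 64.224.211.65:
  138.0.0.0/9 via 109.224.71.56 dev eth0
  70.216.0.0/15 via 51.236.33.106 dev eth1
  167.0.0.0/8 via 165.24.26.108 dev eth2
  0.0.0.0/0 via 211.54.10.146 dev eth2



Longest prefix match for 64.224.211.65:
  /9 138.0.0.0: no
  /15 70.216.0.0: no
  /8 167.0.0.0: no
  /0 0.0.0.0: MATCH
Selected: next-hop 211.54.10.146 via eth2 (matched /0)


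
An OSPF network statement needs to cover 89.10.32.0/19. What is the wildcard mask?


Subnet mask: 255.255.224.0
Wildcard = 255.255.255.255 - subnet mask
255 - 255 = 0
255 - 255 = 0
255 - 224 = 31
255 - 0 = 255
Wildcard: 0.0.31.255


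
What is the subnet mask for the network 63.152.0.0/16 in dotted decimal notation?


/16 means 16 network bits, 16 host bits
Binary: 11111111111111110000000000000000
Mask: 255.255.0.0


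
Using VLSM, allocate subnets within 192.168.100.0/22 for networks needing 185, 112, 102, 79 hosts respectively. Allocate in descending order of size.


185 hosts -> /24 (254 usable): 192.168.100.0/24
112 hosts -> /25 (126 usable): 192.168.101.0/25
102 hosts -> /25 (126 usable): 192.168.101.128/25
79 hosts -> /25 (126 usable): 192.168.102.0/25
Allocation: 192.168.100.0/24 (185 hosts, 254 usable); 192.168.101.0/25 (112 hosts, 126 usable); 192.168.101.128/25 (102 hosts, 126 usable); 192.168.102.0/25 (79 hosts, 126 usable)


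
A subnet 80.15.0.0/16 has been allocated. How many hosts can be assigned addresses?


Host bits = 32 - 16 = 16
Total addresses = 2^16 = 65536
Usable = total - 2 (network and broadcast)
Usable hosts: 65534


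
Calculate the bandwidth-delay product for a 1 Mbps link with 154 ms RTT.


BDP = bandwidth * RTT
= 1 Mbps * 154 ms
= 1 * 1e6 * 154 / 1000 bits
= 154000 bits
= 19250 bytes
= 18.7988 KB
BDP = 154000 bits (19250 bytes)


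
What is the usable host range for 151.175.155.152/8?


Network: 151.0.0.0
Broadcast: 151.255.255.255
First usable = network + 1
Last usable = broadcast - 1
Range: 151.0.0.1 to 151.255.255.254


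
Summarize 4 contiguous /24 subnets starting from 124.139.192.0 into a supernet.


Original prefix: /24
Number of subnets: 4 = 2^2
New prefix = 24 - 2 = 22
Supernet: 124.139.192.0/22


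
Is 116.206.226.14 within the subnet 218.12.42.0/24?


Subnet network: 218.12.42.0
Test IP AND mask: 116.206.226.0
No, 116.206.226.14 is not in 218.12.42.0/24


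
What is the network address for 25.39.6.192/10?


IP:   00011001.00100111.00000110.11000000
Mask: 11111111.11000000.00000000.00000000
AND operation:
Net:  00011001.00000000.00000000.00000000
Network: 25.0.0.0/10


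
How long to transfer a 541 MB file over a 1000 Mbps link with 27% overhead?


Effective throughput = 1000 * (1 - 27/100) = 730 Mbps
File size in Mb = 541 * 8 = 4328 Mb
Time = 4328 / 730
Time = 5.9288 seconds


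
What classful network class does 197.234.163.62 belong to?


First octet: 197
Binary: 11000101
110xxxxx -> Class C (192-223)
Class C, default mask 255.255.255.0 (/24)


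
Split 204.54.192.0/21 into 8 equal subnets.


New prefix = 21 + 3 = 24
Each subnet has 256 addresses
  204.54.192.0/24
  204.54.193.0/24
  204.54.194.0/24
  204.54.195.0/24
  204.54.196.0/24
  204.54.197.0/24
  204.54.198.0/24
  204.54.199.0/24
Subnets: 204.54.192.0/24, 204.54.193.0/24, 204.54.194.0/24, 204.54.195.0/24, 204.54.196.0/24, 204.54.197.0/24, 204.54.198.0/24, 204.54.199.0/24


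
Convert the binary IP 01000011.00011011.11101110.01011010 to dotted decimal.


01000011 = 67
00011011 = 27
11101110 = 238
01011010 = 90
IP: 67.27.238.90


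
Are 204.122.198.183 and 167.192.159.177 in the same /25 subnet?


Mask: 255.255.255.128
204.122.198.183 AND mask = 204.122.198.128
167.192.159.177 AND mask = 167.192.159.128
No, different subnets (204.122.198.128 vs 167.192.159.128)


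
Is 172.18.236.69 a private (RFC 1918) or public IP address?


RFC 1918 private ranges:
  10.0.0.0/8 (10.0.0.0 - 10.255.255.255)
  172.16.0.0/12 (172.16.0.0 - 172.31.255.255)
  192.168.0.0/16 (192.168.0.0 - 192.168.255.255)
Private (in 172.16.0.0/12)


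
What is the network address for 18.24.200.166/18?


IP:   00010010.00011000.11001000.10100110
Mask: 11111111.11111111.11000000.00000000
AND operation:
Net:  00010010.00011000.11000000.00000000
Network: 18.24.192.0/18


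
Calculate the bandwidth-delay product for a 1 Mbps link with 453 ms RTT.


BDP = bandwidth * RTT
= 1 Mbps * 453 ms
= 1 * 1e6 * 453 / 1000 bits
= 453000 bits
= 56625 bytes
= 55.2979 KB
BDP = 453000 bits (56625 bytes)


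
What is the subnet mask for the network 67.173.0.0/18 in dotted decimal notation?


/18 means 18 network bits, 14 host bits
Binary: 11111111111111111100000000000000
Mask: 255.255.192.0


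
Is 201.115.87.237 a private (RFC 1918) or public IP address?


RFC 1918 private ranges:
  10.0.0.0/8 (10.0.0.0 - 10.255.255.255)
  172.16.0.0/12 (172.16.0.0 - 172.31.255.255)
  192.168.0.0/16 (192.168.0.0 - 192.168.255.255)
Public (not in any RFC 1918 range)


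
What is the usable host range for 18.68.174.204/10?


Network: 18.64.0.0
Broadcast: 18.127.255.255
First usable = network + 1
Last usable = broadcast - 1
Range: 18.64.0.1 to 18.127.255.254


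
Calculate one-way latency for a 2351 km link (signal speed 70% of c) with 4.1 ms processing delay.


Speed = 0.7 * 3e5 km/s = 210000 km/s
Propagation delay = 2351 / 210000 = 0.0112 s = 11.1952 ms
Processing delay = 4.1 ms
Total one-way latency = 15.2952 ms


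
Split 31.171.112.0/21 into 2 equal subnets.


New prefix = 21 + 1 = 22
Each subnet has 1024 addresses
  31.171.112.0/22
  31.171.116.0/22
Subnets: 31.171.112.0/22, 31.171.116.0/22


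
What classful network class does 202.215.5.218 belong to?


First octet: 202
Binary: 11001010
110xxxxx -> Class C (192-223)
Class C, default mask 255.255.255.0 (/24)


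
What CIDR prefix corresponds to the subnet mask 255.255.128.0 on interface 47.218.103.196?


Binary: 11111111.11111111.10000000.00000000
Count leading 1s
Prefix: /17


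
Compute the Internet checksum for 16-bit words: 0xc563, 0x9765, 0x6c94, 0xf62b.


Sum all words (with carry folding):
+ 0xc563 = 0xc563
+ 0x9765 = 0x5cc9
+ 0x6c94 = 0xc95d
+ 0xf62b = 0xbf89
One's complement: ~0xbf89
Checksum = 0x4076


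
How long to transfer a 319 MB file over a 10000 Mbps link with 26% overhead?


Effective throughput = 10000 * (1 - 26/100) = 7400 Mbps
File size in Mb = 319 * 8 = 2552 Mb
Time = 2552 / 7400
Time = 0.3449 seconds


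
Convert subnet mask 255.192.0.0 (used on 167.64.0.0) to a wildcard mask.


Subnet mask: 255.192.0.0
Wildcard = 255.255.255.255 - subnet mask
255 - 255 = 0
255 - 192 = 63
255 - 0 = 255
255 - 0 = 255
Wildcard: 0.63.255.255


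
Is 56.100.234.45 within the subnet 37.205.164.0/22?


Subnet network: 37.205.164.0
Test IP AND mask: 56.100.232.0
No, 56.100.234.45 is not in 37.205.164.0/22


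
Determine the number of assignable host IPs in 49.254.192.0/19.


Host bits = 32 - 19 = 13
Total addresses = 2^13 = 8192
Usable = total - 2 (network and broadcast)
Usable hosts: 8190


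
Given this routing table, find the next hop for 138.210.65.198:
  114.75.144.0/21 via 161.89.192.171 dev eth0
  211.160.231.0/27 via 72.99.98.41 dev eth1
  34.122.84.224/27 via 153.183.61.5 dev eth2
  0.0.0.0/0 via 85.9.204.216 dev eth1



Longest prefix match for 138.210.65.198:
  /21 114.75.144.0: no
  /27 211.160.231.0: no
  /27 34.122.84.224: no
  /0 0.0.0.0: MATCH
Selected: next-hop 85.9.204.216 via eth1 (matched /0)


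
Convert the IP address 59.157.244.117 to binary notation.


59 = 00111011
157 = 10011101
244 = 11110100
117 = 01110101
Binary: 00111011.10011101.11110100.01110101


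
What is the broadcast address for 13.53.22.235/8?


Network: 13.0.0.0/8
Host bits = 24
Set all host bits to 1:
Broadcast: 13.255.255.255


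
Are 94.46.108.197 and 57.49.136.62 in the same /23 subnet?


Mask: 255.255.254.0
94.46.108.197 AND mask = 94.46.108.0
57.49.136.62 AND mask = 57.49.136.0
No, different subnets (94.46.108.0 vs 57.49.136.0)


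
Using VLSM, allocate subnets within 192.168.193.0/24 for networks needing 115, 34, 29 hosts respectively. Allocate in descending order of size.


115 hosts -> /25 (126 usable): 192.168.193.0/25
34 hosts -> /26 (62 usable): 192.168.193.128/26
29 hosts -> /27 (30 usable): 192.168.193.192/27
Allocation: 192.168.193.0/25 (115 hosts, 126 usable); 192.168.193.128/26 (34 hosts, 62 usable); 192.168.193.192/27 (29 hosts, 30 usable)


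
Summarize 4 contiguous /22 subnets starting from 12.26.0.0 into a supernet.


Original prefix: /22
Number of subnets: 4 = 2^2
New prefix = 22 - 2 = 20
Supernet: 12.26.0.0/20


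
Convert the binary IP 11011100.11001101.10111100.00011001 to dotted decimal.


11011100 = 220
11001101 = 205
10111100 = 188
00011001 = 25
IP: 220.205.188.25


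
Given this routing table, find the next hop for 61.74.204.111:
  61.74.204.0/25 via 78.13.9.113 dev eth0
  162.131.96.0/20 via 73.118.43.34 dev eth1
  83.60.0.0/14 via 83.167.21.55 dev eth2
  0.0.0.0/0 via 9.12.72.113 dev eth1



Longest prefix match for 61.74.204.111:
  /25 61.74.204.0: MATCH
  /20 162.131.96.0: no
  /14 83.60.0.0: no
  /0 0.0.0.0: MATCH
Selected: next-hop 78.13.9.113 via eth0 (matched /25)


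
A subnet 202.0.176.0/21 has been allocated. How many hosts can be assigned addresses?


Host bits = 32 - 21 = 11
Total addresses = 2^11 = 2048
Usable = total - 2 (network and broadcast)
Usable hosts: 2046


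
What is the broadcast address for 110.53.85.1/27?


Network: 110.53.85.0/27
Host bits = 5
Set all host bits to 1:
Broadcast: 110.53.85.31


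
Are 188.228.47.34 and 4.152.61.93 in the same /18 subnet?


Mask: 255.255.192.0
188.228.47.34 AND mask = 188.228.0.0
4.152.61.93 AND mask = 4.152.0.0
No, different subnets (188.228.0.0 vs 4.152.0.0)


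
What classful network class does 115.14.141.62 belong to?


First octet: 115
Binary: 01110011
0xxxxxxx -> Class A (1-126)
Class A, default mask 255.0.0.0 (/8)


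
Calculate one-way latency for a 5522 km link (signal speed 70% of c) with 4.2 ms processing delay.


Speed = 0.7 * 3e5 km/s = 210000 km/s
Propagation delay = 5522 / 210000 = 0.0263 s = 26.2952 ms
Processing delay = 4.2 ms
Total one-way latency = 30.4952 ms


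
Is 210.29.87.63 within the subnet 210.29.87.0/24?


Subnet network: 210.29.87.0
Test IP AND mask: 210.29.87.0
Yes, 210.29.87.63 is in 210.29.87.0/24


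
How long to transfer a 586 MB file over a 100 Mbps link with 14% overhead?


Effective throughput = 100 * (1 - 14/100) = 86 Mbps
File size in Mb = 586 * 8 = 4688 Mb
Time = 4688 / 86
Time = 54.5116 seconds


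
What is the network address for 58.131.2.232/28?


IP:   00111010.10000011.00000010.11101000
Mask: 11111111.11111111.11111111.11110000
AND operation:
Net:  00111010.10000011.00000010.11100000
Network: 58.131.2.224/28


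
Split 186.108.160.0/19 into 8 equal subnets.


New prefix = 19 + 3 = 22
Each subnet has 1024 addresses
  186.108.160.0/22
  186.108.164.0/22
  186.108.168.0/22
  186.108.172.0/22
  186.108.176.0/22
  186.108.180.0/22
  186.108.184.0/22
  186.108.188.0/22
Subnets: 186.108.160.0/22, 186.108.164.0/22, 186.108.168.0/22, 186.108.172.0/22, 186.108.176.0/22, 186.108.180.0/22, 186.108.184.0/22, 186.108.188.0/22


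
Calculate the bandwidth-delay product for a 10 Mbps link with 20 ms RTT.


BDP = bandwidth * RTT
= 10 Mbps * 20 ms
= 10 * 1e6 * 20 / 1000 bits
= 200000 bits
= 25000 bytes
= 24.4141 KB
BDP = 200000 bits (25000 bytes)


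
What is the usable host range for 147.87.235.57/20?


Network: 147.87.224.0
Broadcast: 147.87.239.255
First usable = network + 1
Last usable = broadcast - 1
Range: 147.87.224.1 to 147.87.239.254


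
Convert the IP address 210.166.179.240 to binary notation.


210 = 11010010
166 = 10100110
179 = 10110011
240 = 11110000
Binary: 11010010.10100110.10110011.11110000


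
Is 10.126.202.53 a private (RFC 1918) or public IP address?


RFC 1918 private ranges:
  10.0.0.0/8 (10.0.0.0 - 10.255.255.255)
  172.16.0.0/12 (172.16.0.0 - 172.31.255.255)
  192.168.0.0/16 (192.168.0.0 - 192.168.255.255)
Private (in 10.0.0.0/8)


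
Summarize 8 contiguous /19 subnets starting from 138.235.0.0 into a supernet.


Original prefix: /19
Number of subnets: 8 = 2^3
New prefix = 19 - 3 = 16
Supernet: 138.235.0.0/16


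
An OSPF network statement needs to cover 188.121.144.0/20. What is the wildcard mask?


Subnet mask: 255.255.240.0
Wildcard = 255.255.255.255 - subnet mask
255 - 255 = 0
255 - 255 = 0
255 - 240 = 15
255 - 0 = 255
Wildcard: 0.0.15.255


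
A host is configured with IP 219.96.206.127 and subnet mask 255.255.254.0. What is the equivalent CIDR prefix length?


Binary: 11111111.11111111.11111110.00000000
Count leading 1s
Prefix: /23


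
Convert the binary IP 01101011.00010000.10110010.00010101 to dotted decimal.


01101011 = 107
00010000 = 16
10110010 = 178
00010101 = 21
IP: 107.16.178.21


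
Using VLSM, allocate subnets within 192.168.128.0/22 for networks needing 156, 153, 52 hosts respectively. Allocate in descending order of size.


156 hosts -> /24 (254 usable): 192.168.128.0/24
153 hosts -> /24 (254 usable): 192.168.129.0/24
52 hosts -> /26 (62 usable): 192.168.130.0/26
Allocation: 192.168.128.0/24 (156 hosts, 254 usable); 192.168.129.0/24 (153 hosts, 254 usable); 192.168.130.0/26 (52 hosts, 62 usable)


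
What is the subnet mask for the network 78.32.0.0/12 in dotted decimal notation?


/12 means 12 network bits, 20 host bits
Binary: 11111111111100000000000000000000
Mask: 255.240.0.0


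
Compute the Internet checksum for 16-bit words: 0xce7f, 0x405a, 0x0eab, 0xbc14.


Sum all words (with carry folding):
+ 0xce7f = 0xce7f
+ 0x405a = 0x0eda
+ 0x0eab = 0x1d85
+ 0xbc14 = 0xd999
One's complement: ~0xd999
Checksum = 0x2666


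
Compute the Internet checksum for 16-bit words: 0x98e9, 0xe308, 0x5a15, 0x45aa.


Sum all words (with carry folding):
+ 0x98e9 = 0x98e9
+ 0xe308 = 0x7bf2
+ 0x5a15 = 0xd607
+ 0x45aa = 0x1bb2
One's complement: ~0x1bb2
Checksum = 0xe44d


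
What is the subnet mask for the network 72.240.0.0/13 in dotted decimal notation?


/13 means 13 network bits, 19 host bits
Binary: 11111111111110000000000000000000
Mask: 255.248.0.0


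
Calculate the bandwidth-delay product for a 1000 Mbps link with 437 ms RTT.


BDP = bandwidth * RTT
= 1000 Mbps * 437 ms
= 1000 * 1e6 * 437 / 1000 bits
= 437000000 bits
= 54625000 bytes
= 53344.7266 KB
BDP = 437000000 bits (54625000 bytes)


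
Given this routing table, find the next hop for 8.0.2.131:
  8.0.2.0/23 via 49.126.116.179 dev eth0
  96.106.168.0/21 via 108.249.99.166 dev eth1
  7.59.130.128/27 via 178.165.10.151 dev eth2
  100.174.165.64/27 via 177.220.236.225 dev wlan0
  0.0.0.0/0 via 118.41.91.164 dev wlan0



Longest prefix match for 8.0.2.131:
  /23 8.0.2.0: MATCH
  /21 96.106.168.0: no
  /27 7.59.130.128: no
  /27 100.174.165.64: no
  /0 0.0.0.0: MATCH
Selected: next-hop 49.126.116.179 via eth0 (matched /23)


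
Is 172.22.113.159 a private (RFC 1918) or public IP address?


RFC 1918 private ranges:
  10.0.0.0/8 (10.0.0.0 - 10.255.255.255)
  172.16.0.0/12 (172.16.0.0 - 172.31.255.255)
  192.168.0.0/16 (192.168.0.0 - 192.168.255.255)
Private (in 172.16.0.0/12)


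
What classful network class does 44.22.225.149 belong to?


First octet: 44
Binary: 00101100
0xxxxxxx -> Class A (1-126)
Class A, default mask 255.0.0.0 (/8)


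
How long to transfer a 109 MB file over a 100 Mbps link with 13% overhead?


Effective throughput = 100 * (1 - 13/100) = 87 Mbps
File size in Mb = 109 * 8 = 872 Mb
Time = 872 / 87
Time = 10.023 seconds


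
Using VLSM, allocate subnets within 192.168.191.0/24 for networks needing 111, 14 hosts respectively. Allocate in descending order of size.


111 hosts -> /25 (126 usable): 192.168.191.0/25
14 hosts -> /28 (14 usable): 192.168.191.128/28
Allocation: 192.168.191.0/25 (111 hosts, 126 usable); 192.168.191.128/28 (14 hosts, 14 usable)


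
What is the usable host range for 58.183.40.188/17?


Network: 58.183.0.0
Broadcast: 58.183.127.255
First usable = network + 1
Last usable = broadcast - 1
Range: 58.183.0.1 to 58.183.127.254


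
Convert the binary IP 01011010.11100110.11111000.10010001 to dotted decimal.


01011010 = 90
11100110 = 230
11111000 = 248
10010001 = 145
IP: 90.230.248.145


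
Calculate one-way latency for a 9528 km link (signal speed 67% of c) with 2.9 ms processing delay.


Speed = 0.67 * 3e5 km/s = 201000 km/s
Propagation delay = 9528 / 201000 = 0.0474 s = 47.403 ms
Processing delay = 2.9 ms
Total one-way latency = 50.303 ms


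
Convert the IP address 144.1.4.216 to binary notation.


144 = 10010000
1 = 00000001
4 = 00000100
216 = 11011000
Binary: 10010000.00000001.00000100.11011000


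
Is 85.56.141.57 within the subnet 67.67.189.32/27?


Subnet network: 67.67.189.32
Test IP AND mask: 85.56.141.32
No, 85.56.141.57 is not in 67.67.189.32/27


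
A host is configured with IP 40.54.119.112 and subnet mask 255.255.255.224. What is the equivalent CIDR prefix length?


Binary: 11111111.11111111.11111111.11100000
Count leading 1s
Prefix: /27


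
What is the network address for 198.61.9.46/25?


IP:   11000110.00111101.00001001.00101110
Mask: 11111111.11111111.11111111.10000000
AND operation:
Net:  11000110.00111101.00001001.00000000
Network: 198.61.9.0/25


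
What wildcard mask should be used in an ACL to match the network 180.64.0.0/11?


Subnet mask: 255.224.0.0
Wildcard = 255.255.255.255 - subnet mask
255 - 255 = 0
255 - 224 = 31
255 - 0 = 255
255 - 0 = 255
Wildcard: 0.31.255.255


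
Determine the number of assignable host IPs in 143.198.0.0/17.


Host bits = 32 - 17 = 15
Total addresses = 2^15 = 32768
Usable = total - 2 (network and broadcast)
Usable hosts: 32766


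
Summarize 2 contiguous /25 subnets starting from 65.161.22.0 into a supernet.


Original prefix: /25
Number of subnets: 2 = 2^1
New prefix = 25 - 1 = 24
Supernet: 65.161.22.0/24


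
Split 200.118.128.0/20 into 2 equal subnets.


New prefix = 20 + 1 = 21
Each subnet has 2048 addresses
  200.118.128.0/21
  200.118.136.0/21
Subnets: 200.118.128.0/21, 200.118.136.0/21


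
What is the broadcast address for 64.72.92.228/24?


Network: 64.72.92.0/24
Host bits = 8
Set all host bits to 1:
Broadcast: 64.72.92.255


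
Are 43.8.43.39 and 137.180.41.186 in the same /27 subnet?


Mask: 255.255.255.224
43.8.43.39 AND mask = 43.8.43.32
137.180.41.186 AND mask = 137.180.41.160
No, different subnets (43.8.43.32 vs 137.180.41.160)


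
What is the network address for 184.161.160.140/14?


IP:   10111000.10100001.10100000.10001100
Mask: 11111111.11111100.00000000.00000000
AND operation:
Net:  10111000.10100000.00000000.00000000
Network: 184.160.0.0/14


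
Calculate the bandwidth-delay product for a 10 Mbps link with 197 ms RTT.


BDP = bandwidth * RTT
= 10 Mbps * 197 ms
= 10 * 1e6 * 197 / 1000 bits
= 1970000 bits
= 246250 bytes
= 240.4785 KB
BDP = 1970000 bits (246250 bytes)


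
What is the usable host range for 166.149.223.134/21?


Network: 166.149.216.0
Broadcast: 166.149.223.255
First usable = network + 1
Last usable = broadcast - 1
Range: 166.149.216.1 to 166.149.223.254


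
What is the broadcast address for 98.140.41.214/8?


Network: 98.0.0.0/8
Host bits = 24
Set all host bits to 1:
Broadcast: 98.255.255.255


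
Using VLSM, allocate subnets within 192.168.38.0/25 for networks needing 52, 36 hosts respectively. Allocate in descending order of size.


52 hosts -> /26 (62 usable): 192.168.38.0/26
36 hosts -> /26 (62 usable): 192.168.38.64/26
Allocation: 192.168.38.0/26 (52 hosts, 62 usable); 192.168.38.64/26 (36 hosts, 62 usable)


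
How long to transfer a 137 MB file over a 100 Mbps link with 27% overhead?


Effective throughput = 100 * (1 - 27/100) = 73 Mbps
File size in Mb = 137 * 8 = 1096 Mb
Time = 1096 / 73
Time = 15.0137 seconds


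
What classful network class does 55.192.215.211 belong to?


First octet: 55
Binary: 00110111
0xxxxxxx -> Class A (1-126)
Class A, default mask 255.0.0.0 (/8)


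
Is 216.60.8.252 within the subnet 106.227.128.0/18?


Subnet network: 106.227.128.0
Test IP AND mask: 216.60.0.0
No, 216.60.8.252 is not in 106.227.128.0/18


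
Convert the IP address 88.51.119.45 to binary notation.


88 = 01011000
51 = 00110011
119 = 01110111
45 = 00101101
Binary: 01011000.00110011.01110111.00101101


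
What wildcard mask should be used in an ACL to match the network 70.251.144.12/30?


Subnet mask: 255.255.255.252
Wildcard = 255.255.255.255 - subnet mask
255 - 255 = 0
255 - 255 = 0
255 - 255 = 0
255 - 252 = 3
Wildcard: 0.0.0.3


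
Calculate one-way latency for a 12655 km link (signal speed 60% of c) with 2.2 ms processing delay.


Speed = 0.6 * 3e5 km/s = 180000 km/s
Propagation delay = 12655 / 180000 = 0.0703 s = 70.3056 ms
Processing delay = 2.2 ms
Total one-way latency = 72.5056 ms


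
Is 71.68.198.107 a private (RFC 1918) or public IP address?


RFC 1918 private ranges:
  10.0.0.0/8 (10.0.0.0 - 10.255.255.255)
  172.16.0.0/12 (172.16.0.0 - 172.31.255.255)
  192.168.0.0/16 (192.168.0.0 - 192.168.255.255)
Public (not in any RFC 1918 range)


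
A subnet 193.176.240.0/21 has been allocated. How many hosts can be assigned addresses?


Host bits = 32 - 21 = 11
Total addresses = 2^11 = 2048
Usable = total - 2 (network and broadcast)
Usable hosts: 2046


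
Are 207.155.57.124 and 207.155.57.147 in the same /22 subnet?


Mask: 255.255.252.0
207.155.57.124 AND mask = 207.155.56.0
207.155.57.147 AND mask = 207.155.56.0
Yes, same subnet (207.155.56.0)


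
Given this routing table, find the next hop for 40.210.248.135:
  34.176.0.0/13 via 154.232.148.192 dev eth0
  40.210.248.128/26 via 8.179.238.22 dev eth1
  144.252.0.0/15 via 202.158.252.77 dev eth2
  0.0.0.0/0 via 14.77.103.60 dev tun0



Longest prefix match for 40.210.248.135:
  /13 34.176.0.0: no
  /26 40.210.248.128: MATCH
  /15 144.252.0.0: no
  /0 0.0.0.0: MATCH
Selected: next-hop 8.179.238.22 via eth1 (matched /26)


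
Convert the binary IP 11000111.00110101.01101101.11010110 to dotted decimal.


11000111 = 199
00110101 = 53
01101101 = 109
11010110 = 214
IP: 199.53.109.214


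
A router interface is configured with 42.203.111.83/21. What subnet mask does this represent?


/21 means 21 network bits, 11 host bits
Binary: 11111111111111111111100000000000
Mask: 255.255.248.0


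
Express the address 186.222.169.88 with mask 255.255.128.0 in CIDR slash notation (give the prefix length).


Binary: 11111111.11111111.10000000.00000000
Count leading 1s
Prefix: /17


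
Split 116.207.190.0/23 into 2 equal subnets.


New prefix = 23 + 1 = 24
Each subnet has 256 addresses
  116.207.190.0/24
  116.207.191.0/24
Subnets: 116.207.190.0/24, 116.207.191.0/24


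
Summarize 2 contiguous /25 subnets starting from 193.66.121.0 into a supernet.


Original prefix: /25
Number of subnets: 2 = 2^1
New prefix = 25 - 1 = 24
Supernet: 193.66.121.0/24


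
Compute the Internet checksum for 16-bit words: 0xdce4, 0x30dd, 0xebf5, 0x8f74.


Sum all words (with carry folding):
+ 0xdce4 = 0xdce4
+ 0x30dd = 0x0dc2
+ 0xebf5 = 0xf9b7
+ 0x8f74 = 0x892c
One's complement: ~0x892c
Checksum = 0x76d3


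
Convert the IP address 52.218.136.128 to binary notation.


52 = 00110100
218 = 11011010
136 = 10001000
128 = 10000000
Binary: 00110100.11011010.10001000.10000000


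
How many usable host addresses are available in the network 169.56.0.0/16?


Host bits = 32 - 16 = 16
Total addresses = 2^16 = 65536
Usable = total - 2 (network and broadcast)
Usable hosts: 65534


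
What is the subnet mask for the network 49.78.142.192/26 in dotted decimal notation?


/26 means 26 network bits, 6 host bits
Binary: 11111111111111111111111111000000
Mask: 255.255.255.192


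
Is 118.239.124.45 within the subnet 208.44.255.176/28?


Subnet network: 208.44.255.176
Test IP AND mask: 118.239.124.32
No, 118.239.124.45 is not in 208.44.255.176/28


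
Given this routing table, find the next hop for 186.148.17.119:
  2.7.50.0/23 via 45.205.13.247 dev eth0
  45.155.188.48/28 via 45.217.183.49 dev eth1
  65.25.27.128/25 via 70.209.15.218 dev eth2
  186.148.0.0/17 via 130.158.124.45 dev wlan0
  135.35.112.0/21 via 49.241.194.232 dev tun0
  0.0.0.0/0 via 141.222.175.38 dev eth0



Longest prefix match for 186.148.17.119:
  /23 2.7.50.0: no
  /28 45.155.188.48: no
  /25 65.25.27.128: no
  /17 186.148.0.0: MATCH
  /21 135.35.112.0: no
  /0 0.0.0.0: MATCH
Selected: next-hop 130.158.124.45 via wlan0 (matched /17)


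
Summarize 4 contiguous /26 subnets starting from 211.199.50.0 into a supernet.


Original prefix: /26
Number of subnets: 4 = 2^2
New prefix = 26 - 2 = 24
Supernet: 211.199.50.0/24


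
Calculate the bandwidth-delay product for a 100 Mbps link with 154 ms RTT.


BDP = bandwidth * RTT
= 100 Mbps * 154 ms
= 100 * 1e6 * 154 / 1000 bits
= 15400000 bits
= 1925000 bytes
= 1879.8828 KB
BDP = 15400000 bits (1925000 bytes)


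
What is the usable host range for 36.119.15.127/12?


Network: 36.112.0.0
Broadcast: 36.127.255.255
First usable = network + 1
Last usable = broadcast - 1
Range: 36.112.0.1 to 36.127.255.254


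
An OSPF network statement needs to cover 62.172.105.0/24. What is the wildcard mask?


Subnet mask: 255.255.255.0
Wildcard = 255.255.255.255 - subnet mask
255 - 255 = 0
255 - 255 = 0
255 - 255 = 0
255 - 0 = 255
Wildcard: 0.0.0.255


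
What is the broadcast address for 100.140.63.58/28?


Network: 100.140.63.48/28
Host bits = 4
Set all host bits to 1:
Broadcast: 100.140.63.63


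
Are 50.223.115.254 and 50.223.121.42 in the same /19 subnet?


Mask: 255.255.224.0
50.223.115.254 AND mask = 50.223.96.0
50.223.121.42 AND mask = 50.223.96.0
Yes, same subnet (50.223.96.0)


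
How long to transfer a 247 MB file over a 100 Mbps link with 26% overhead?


Effective throughput = 100 * (1 - 26/100) = 74 Mbps
File size in Mb = 247 * 8 = 1976 Mb
Time = 1976 / 74
Time = 26.7027 seconds


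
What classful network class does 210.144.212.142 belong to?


First octet: 210
Binary: 11010010
110xxxxx -> Class C (192-223)
Class C, default mask 255.255.255.0 (/24)


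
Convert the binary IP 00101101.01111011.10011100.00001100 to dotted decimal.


00101101 = 45
01111011 = 123
10011100 = 156
00001100 = 12
IP: 45.123.156.12


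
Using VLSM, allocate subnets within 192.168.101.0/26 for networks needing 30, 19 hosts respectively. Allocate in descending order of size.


30 hosts -> /27 (30 usable): 192.168.101.0/27
19 hosts -> /27 (30 usable): 192.168.101.32/27
Allocation: 192.168.101.0/27 (30 hosts, 30 usable); 192.168.101.32/27 (19 hosts, 30 usable)


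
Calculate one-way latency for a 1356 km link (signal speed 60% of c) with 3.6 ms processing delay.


Speed = 0.6 * 3e5 km/s = 180000 km/s
Propagation delay = 1356 / 180000 = 0.0075 s = 7.5333 ms
Processing delay = 3.6 ms
Total one-way latency = 11.1333 ms


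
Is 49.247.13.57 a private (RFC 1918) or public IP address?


RFC 1918 private ranges:
  10.0.0.0/8 (10.0.0.0 - 10.255.255.255)
  172.16.0.0/12 (172.16.0.0 - 172.31.255.255)
  192.168.0.0/16 (192.168.0.0 - 192.168.255.255)
Public (not in any RFC 1918 range)


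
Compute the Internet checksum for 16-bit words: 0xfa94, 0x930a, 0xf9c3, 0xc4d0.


Sum all words (with carry folding):
+ 0xfa94 = 0xfa94
+ 0x930a = 0x8d9f
+ 0xf9c3 = 0x8763
+ 0xc4d0 = 0x4c34
One's complement: ~0x4c34
Checksum = 0xb3cb


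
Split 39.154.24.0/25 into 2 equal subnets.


New prefix = 25 + 1 = 26
Each subnet has 64 addresses
  39.154.24.0/26
  39.154.24.64/26
Subnets: 39.154.24.0/26, 39.154.24.64/26


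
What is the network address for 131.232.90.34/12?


IP:   10000011.11101000.01011010.00100010
Mask: 11111111.11110000.00000000.00000000
AND operation:
Net:  10000011.11100000.00000000.00000000
Network: 131.224.0.0/12


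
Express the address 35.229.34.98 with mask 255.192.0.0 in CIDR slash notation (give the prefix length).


Binary: 11111111.11000000.00000000.00000000
Count leading 1s
Prefix: /10


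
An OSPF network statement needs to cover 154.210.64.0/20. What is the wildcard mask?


Subnet mask: 255.255.240.0
Wildcard = 255.255.255.255 - subnet mask
255 - 255 = 0
255 - 255 = 0
255 - 240 = 15
255 - 0 = 255
Wildcard: 0.0.15.255


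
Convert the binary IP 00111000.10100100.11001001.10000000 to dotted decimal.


00111000 = 56
10100100 = 164
11001001 = 201
10000000 = 128
IP: 56.164.201.128


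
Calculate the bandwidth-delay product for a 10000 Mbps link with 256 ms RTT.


BDP = bandwidth * RTT
= 10000 Mbps * 256 ms
= 10000 * 1e6 * 256 / 1000 bits
= 2560000000 bits
= 320000000 bytes
= 312500 KB
BDP = 2560000000 bits (320000000 bytes)


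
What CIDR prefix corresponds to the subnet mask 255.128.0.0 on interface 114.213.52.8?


Binary: 11111111.10000000.00000000.00000000
Count leading 1s
Prefix: /9


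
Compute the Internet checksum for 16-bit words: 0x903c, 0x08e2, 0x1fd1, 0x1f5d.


Sum all words (with carry folding):
+ 0x903c = 0x903c
+ 0x08e2 = 0x991e
+ 0x1fd1 = 0xb8ef
+ 0x1f5d = 0xd84c
One's complement: ~0xd84c
Checksum = 0x27b3


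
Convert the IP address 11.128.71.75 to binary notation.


11 = 00001011
128 = 10000000
71 = 01000111
75 = 01001011
Binary: 00001011.10000000.01000111.01001011


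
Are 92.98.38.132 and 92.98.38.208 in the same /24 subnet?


Mask: 255.255.255.0
92.98.38.132 AND mask = 92.98.38.0
92.98.38.208 AND mask = 92.98.38.0
Yes, same subnet (92.98.38.0)


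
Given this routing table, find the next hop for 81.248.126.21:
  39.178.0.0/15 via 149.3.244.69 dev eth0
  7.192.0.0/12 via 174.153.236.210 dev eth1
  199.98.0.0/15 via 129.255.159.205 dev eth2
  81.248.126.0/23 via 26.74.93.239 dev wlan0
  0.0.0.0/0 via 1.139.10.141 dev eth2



Longest prefix match for 81.248.126.21:
  /15 39.178.0.0: no
  /12 7.192.0.0: no
  /15 199.98.0.0: no
  /23 81.248.126.0: MATCH
  /0 0.0.0.0: MATCH
Selected: next-hop 26.74.93.239 via wlan0 (matched /23)


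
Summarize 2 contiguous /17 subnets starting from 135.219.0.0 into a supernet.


Original prefix: /17
Number of subnets: 2 = 2^1
New prefix = 17 - 1 = 16
Supernet: 135.219.0.0/16


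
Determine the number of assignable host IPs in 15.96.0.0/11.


Host bits = 32 - 11 = 21
Total addresses = 2^21 = 2097152
Usable = total - 2 (network and broadcast)
Usable hosts: 2097150


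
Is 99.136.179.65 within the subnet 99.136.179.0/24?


Subnet network: 99.136.179.0
Test IP AND mask: 99.136.179.0
Yes, 99.136.179.65 is in 99.136.179.0/24


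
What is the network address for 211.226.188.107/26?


IP:   11010011.11100010.10111100.01101011
Mask: 11111111.11111111.11111111.11000000
AND operation:
Net:  11010011.11100010.10111100.01000000
Network: 211.226.188.64/26


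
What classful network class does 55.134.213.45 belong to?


First octet: 55
Binary: 00110111
0xxxxxxx -> Class A (1-126)
Class A, default mask 255.0.0.0 (/8)


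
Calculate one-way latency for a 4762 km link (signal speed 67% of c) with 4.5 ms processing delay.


Speed = 0.67 * 3e5 km/s = 201000 km/s
Propagation delay = 4762 / 201000 = 0.0237 s = 23.6915 ms
Processing delay = 4.5 ms
Total one-way latency = 28.1915 ms


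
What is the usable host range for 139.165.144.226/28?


Network: 139.165.144.224
Broadcast: 139.165.144.239
First usable = network + 1
Last usable = broadcast - 1
Range: 139.165.144.225 to 139.165.144.238


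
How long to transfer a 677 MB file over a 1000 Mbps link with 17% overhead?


Effective throughput = 1000 * (1 - 17/100) = 830 Mbps
File size in Mb = 677 * 8 = 5416 Mb
Time = 5416 / 830
Time = 6.5253 seconds


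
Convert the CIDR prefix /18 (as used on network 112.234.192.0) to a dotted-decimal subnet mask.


/18 means 18 network bits, 14 host bits
Binary: 11111111111111111100000000000000
Mask: 255.255.192.0


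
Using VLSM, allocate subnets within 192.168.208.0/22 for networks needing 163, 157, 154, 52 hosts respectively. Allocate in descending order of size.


163 hosts -> /24 (254 usable): 192.168.208.0/24
157 hosts -> /24 (254 usable): 192.168.209.0/24
154 hosts -> /24 (254 usable): 192.168.210.0/24
52 hosts -> /26 (62 usable): 192.168.211.0/26
Allocation: 192.168.208.0/24 (163 hosts, 254 usable); 192.168.209.0/24 (157 hosts, 254 usable); 192.168.210.0/24 (154 hosts, 254 usable); 192.168.211.0/26 (52 hosts, 62 usable)


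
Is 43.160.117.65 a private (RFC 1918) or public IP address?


RFC 1918 private ranges:
  10.0.0.0/8 (10.0.0.0 - 10.255.255.255)
  172.16.0.0/12 (172.16.0.0 - 172.31.255.255)
  192.168.0.0/16 (192.168.0.0 - 192.168.255.255)
Public (not in any RFC 1918 range)


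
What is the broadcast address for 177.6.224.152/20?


Network: 177.6.224.0/20
Host bits = 12
Set all host bits to 1:
Broadcast: 177.6.239.255


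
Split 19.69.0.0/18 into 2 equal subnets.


New prefix = 18 + 1 = 19
Each subnet has 8192 addresses
  19.69.0.0/19
  19.69.32.0/19
Subnets: 19.69.0.0/19, 19.69.32.0/19


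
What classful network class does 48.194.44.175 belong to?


First octet: 48
Binary: 00110000
0xxxxxxx -> Class A (1-126)
Class A, default mask 255.0.0.0 (/8)


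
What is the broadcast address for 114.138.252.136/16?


Network: 114.138.0.0/16
Host bits = 16
Set all host bits to 1:
Broadcast: 114.138.255.255


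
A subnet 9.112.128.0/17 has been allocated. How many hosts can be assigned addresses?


Host bits = 32 - 17 = 15
Total addresses = 2^15 = 32768
Usable = total - 2 (network and broadcast)
Usable hosts: 32766


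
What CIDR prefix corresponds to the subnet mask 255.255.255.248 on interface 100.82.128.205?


Binary: 11111111.11111111.11111111.11111000
Count leading 1s
Prefix: /29


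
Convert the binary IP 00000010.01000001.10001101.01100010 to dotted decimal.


00000010 = 2
01000001 = 65
10001101 = 141
01100010 = 98
IP: 2.65.141.98


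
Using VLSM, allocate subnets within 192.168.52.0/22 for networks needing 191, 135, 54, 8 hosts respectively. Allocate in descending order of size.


191 hosts -> /24 (254 usable): 192.168.52.0/24
135 hosts -> /24 (254 usable): 192.168.53.0/24
54 hosts -> /26 (62 usable): 192.168.54.0/26
8 hosts -> /28 (14 usable): 192.168.54.64/28
Allocation: 192.168.52.0/24 (191 hosts, 254 usable); 192.168.53.0/24 (135 hosts, 254 usable); 192.168.54.0/26 (54 hosts, 62 usable); 192.168.54.64/28 (8 hosts, 14 usable)


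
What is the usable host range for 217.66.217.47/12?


Network: 217.64.0.0
Broadcast: 217.79.255.255
First usable = network + 1
Last usable = broadcast - 1
Range: 217.64.0.1 to 217.79.255.254


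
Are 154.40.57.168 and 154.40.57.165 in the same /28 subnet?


Mask: 255.255.255.240
154.40.57.168 AND mask = 154.40.57.160
154.40.57.165 AND mask = 154.40.57.160
Yes, same subnet (154.40.57.160)


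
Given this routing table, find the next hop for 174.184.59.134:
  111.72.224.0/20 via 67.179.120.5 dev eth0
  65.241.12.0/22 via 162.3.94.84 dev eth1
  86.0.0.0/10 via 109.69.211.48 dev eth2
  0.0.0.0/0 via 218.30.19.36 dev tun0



Longest prefix match for 174.184.59.134:
  /20 111.72.224.0: no
  /22 65.241.12.0: no
  /10 86.0.0.0: no
  /0 0.0.0.0: MATCH
Selected: next-hop 218.30.19.36 via tun0 (matched /0)


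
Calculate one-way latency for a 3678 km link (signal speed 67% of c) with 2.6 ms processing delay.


Speed = 0.67 * 3e5 km/s = 201000 km/s
Propagation delay = 3678 / 201000 = 0.0183 s = 18.2985 ms
Processing delay = 2.6 ms
Total one-way latency = 20.8985 ms


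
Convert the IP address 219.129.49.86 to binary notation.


219 = 11011011
129 = 10000001
49 = 00110001
86 = 01010110
Binary: 11011011.10000001.00110001.01010110


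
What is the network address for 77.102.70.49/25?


IP:   01001101.01100110.01000110.00110001
Mask: 11111111.11111111.11111111.10000000
AND operation:
Net:  01001101.01100110.01000110.00000000
Network: 77.102.70.0/25


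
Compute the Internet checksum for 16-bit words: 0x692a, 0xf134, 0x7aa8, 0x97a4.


Sum all words (with carry folding):
+ 0x692a = 0x692a
+ 0xf134 = 0x5a5f
+ 0x7aa8 = 0xd507
+ 0x97a4 = 0x6cac
One's complement: ~0x6cac
Checksum = 0x9353


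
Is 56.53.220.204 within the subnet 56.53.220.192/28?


Subnet network: 56.53.220.192
Test IP AND mask: 56.53.220.192
Yes, 56.53.220.204 is in 56.53.220.192/28


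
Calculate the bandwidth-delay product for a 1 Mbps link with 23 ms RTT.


BDP = bandwidth * RTT
= 1 Mbps * 23 ms
= 1 * 1e6 * 23 / 1000 bits
= 23000 bits
= 2875 bytes
= 2.8076 KB
BDP = 23000 bits (2875 bytes)


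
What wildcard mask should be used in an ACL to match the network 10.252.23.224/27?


Subnet mask: 255.255.255.224
Wildcard = 255.255.255.255 - subnet mask
255 - 255 = 0
255 - 255 = 0
255 - 255 = 0
255 - 224 = 31
Wildcard: 0.0.0.31


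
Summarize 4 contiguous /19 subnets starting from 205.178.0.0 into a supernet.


Original prefix: /19
Number of subnets: 4 = 2^2
New prefix = 19 - 2 = 17
Supernet: 205.178.0.0/17


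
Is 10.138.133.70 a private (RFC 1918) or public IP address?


RFC 1918 private ranges:
  10.0.0.0/8 (10.0.0.0 - 10.255.255.255)
  172.16.0.0/12 (172.16.0.0 - 172.31.255.255)
  192.168.0.0/16 (192.168.0.0 - 192.168.255.255)
Private (in 10.0.0.0/8)


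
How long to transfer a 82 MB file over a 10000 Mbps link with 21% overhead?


Effective throughput = 10000 * (1 - 21/100) = 7900 Mbps
File size in Mb = 82 * 8 = 656 Mb
Time = 656 / 7900
Time = 0.083 seconds


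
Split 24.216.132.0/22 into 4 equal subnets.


New prefix = 22 + 2 = 24
Each subnet has 256 addresses
  24.216.132.0/24
  24.216.133.0/24
  24.216.134.0/24
  24.216.135.0/24
Subnets: 24.216.132.0/24, 24.216.133.0/24, 24.216.134.0/24, 24.216.135.0/24


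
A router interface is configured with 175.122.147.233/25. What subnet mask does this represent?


/25 means 25 network bits, 7 host bits
Binary: 11111111111111111111111110000000
Mask: 255.255.255.128


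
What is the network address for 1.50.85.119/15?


IP:   00000001.00110010.01010101.01110111
Mask: 11111111.11111110.00000000.00000000
AND operation:
Net:  00000001.00110010.00000000.00000000
Network: 1.50.0.0/15


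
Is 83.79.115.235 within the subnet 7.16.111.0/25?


Subnet network: 7.16.111.0
Test IP AND mask: 83.79.115.128
No, 83.79.115.235 is not in 7.16.111.0/25


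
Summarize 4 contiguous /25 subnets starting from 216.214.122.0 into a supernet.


Original prefix: /25
Number of subnets: 4 = 2^2
New prefix = 25 - 2 = 23
Supernet: 216.214.122.0/23


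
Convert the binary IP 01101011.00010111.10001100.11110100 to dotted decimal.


01101011 = 107
00010111 = 23
10001100 = 140
11110100 = 244
IP: 107.23.140.244
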